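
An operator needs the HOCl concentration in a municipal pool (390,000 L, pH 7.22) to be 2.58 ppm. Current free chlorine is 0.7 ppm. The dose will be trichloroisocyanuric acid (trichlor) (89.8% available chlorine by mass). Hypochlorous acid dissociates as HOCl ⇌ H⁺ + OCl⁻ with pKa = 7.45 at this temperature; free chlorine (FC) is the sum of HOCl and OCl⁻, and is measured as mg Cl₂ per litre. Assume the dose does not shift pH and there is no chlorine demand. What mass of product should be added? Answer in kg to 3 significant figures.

1.48 kg

[OCl⁻]/[HOCl] = 10^(pH − pKa) = 10^(7.22 − 7.45) = 0.5888; fraction as HOCl = 1/(1 + 0.5888) = 0.6294.
Free chlorine required for 2.58 ppm HOCl: 2.58 / 0.6294 = 4.099 ppm.
FC to add: 4.099 − 0.7 = 3.399 mg/L as Cl₂.
Cl₂ equivalent: 3.399 mg/L × 390,000 L = 1326 g.
Product at 89.8% available Cl: 1326 / 0.898 = 1476 g.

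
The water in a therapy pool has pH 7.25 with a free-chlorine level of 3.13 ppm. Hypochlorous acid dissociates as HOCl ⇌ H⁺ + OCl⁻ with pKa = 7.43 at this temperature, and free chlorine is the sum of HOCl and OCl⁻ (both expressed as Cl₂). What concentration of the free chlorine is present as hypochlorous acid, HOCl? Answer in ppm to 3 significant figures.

[OCl⁻]/[HOCl] = 10^(pH − pKa) = 10^(7.25 − 7.43) = 10^-0.18 = 0.6607.
Fraction as HOCl = 1 / (1 + 0.6607) = 0.6022.
HOCl = 0.6022 × 3.13 ppm = 1.885 ppm.

1.88 ppm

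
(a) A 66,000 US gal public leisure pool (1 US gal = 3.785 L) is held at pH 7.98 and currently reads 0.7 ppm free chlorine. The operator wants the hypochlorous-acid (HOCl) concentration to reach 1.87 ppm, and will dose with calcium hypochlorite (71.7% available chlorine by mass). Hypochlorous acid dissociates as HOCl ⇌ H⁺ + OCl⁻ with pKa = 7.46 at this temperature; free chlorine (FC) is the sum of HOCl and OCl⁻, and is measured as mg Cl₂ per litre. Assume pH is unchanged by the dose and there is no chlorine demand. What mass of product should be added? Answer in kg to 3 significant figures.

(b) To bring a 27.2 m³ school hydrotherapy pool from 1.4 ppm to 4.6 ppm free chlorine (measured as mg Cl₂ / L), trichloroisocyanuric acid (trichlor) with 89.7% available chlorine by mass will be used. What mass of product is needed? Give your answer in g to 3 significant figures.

(a) Volume: 66,000 US gal × 3.785 L/gal = 249,810 L.
(a) [OCl⁻]/[HOCl] = 10^(pH − pKa) = 10^(7.98 − 7.46) = 3.311; fraction as HOCl = 1/(1 + 3.311) = 0.2319.
(a) Free chlorine required for 1.87 ppm HOCl: 1.87 / 0.2319 = 8.062 ppm.
(a) FC to add: 8.062 − 0.7 = 7.362 mg/L as Cl₂.
(a) Cl₂ equivalent: 7.362 mg/L × 249,810 L = 1839 g.
(a) Product at 71.7% available Cl: 1839 / 0.717 = 2565 g.

(b) Volume: 27.2 m³ = 27,200 L.
(b) Chlorine deficit: 4.6 − 1.4 = 3.2 ppm = 3.2 mg/L as Cl₂.
(b) Cl₂ equivalent needed: 3.2 mg/L × 27,200 L = 87,040 mg = 87.04 g.
(b) Product at 89.7% available chlorine: 87.04 / 0.897 = 97.03 g.

(a) 2.57 kg; (b) 97.0 g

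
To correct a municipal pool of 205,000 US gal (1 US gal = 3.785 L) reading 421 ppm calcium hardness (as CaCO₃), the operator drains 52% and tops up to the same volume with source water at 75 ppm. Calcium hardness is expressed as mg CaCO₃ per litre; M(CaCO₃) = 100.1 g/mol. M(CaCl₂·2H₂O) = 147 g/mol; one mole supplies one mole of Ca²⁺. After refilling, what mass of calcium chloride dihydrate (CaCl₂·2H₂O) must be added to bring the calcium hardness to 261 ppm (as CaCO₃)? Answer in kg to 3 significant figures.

22.7 kg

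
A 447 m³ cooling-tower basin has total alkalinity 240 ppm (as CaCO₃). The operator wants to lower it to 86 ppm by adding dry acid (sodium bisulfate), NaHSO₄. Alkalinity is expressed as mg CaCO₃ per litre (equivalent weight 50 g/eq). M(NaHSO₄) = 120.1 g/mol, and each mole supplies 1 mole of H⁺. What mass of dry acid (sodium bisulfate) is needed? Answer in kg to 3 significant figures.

165 kg

Volume: 447 m³ = 447,000 L.
Alkalinity to neutralize: (240 − 86) = 154 mg/L as CaCO₃ × 447,000 L = 68,840 g as CaCO₃.
Equivalents of H⁺ required: 68,840 ÷ 50 g/eq = 1377 eq = 1377 mol NaHSO₄.
Mass of NaHSO₄: 1377 × 120.1 = 165,300 g.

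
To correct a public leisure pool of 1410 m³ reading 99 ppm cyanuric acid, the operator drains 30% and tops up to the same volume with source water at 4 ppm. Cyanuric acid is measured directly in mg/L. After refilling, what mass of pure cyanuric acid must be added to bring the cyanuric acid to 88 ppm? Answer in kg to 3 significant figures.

Volume: 1410 m³ = 1,410,000 L.
After draining 30% and refilling: 99 × 0.70 + 4 × 0.30 = 70.5 ppm.
Deficit to target: 88 − 70.5 = 17.5 mg/L.
Mass: 17.5 mg/L × 1,410,000 L = 24,680 g cyanuric acid.

24.7 kg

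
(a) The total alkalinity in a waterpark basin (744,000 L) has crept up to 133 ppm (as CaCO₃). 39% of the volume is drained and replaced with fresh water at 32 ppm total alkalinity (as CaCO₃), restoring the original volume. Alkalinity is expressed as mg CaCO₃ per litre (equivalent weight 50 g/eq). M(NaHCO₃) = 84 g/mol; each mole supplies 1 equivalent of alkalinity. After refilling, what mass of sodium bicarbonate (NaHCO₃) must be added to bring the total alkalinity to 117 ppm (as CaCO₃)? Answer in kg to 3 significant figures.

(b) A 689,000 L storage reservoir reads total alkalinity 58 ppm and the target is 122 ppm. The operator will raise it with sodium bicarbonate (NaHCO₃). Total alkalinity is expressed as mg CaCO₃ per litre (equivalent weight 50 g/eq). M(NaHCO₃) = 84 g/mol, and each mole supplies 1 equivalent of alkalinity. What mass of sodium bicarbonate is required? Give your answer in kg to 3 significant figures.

(a) After draining 39% and refilling: 133 × 0.61 + 32 × 0.39 = 93.61 ppm.
(a) Deficit to target: 117 − 93.61 = 23.39 mg/L.
(a) As CaCO₃: 23.39 mg/L × 744,000 L = 17,400 g; ÷ 50 g/eq ÷ 1 = 348 mol NaHCO₃.
(a) Mass: 348 × 84 = 29,240 g.

(b) Alkalinity to add: (122 − 58) = 64 mg/L as CaCO₃ × 689,000 L = 44,100 g as CaCO₃.
(b) Equivalents: 44,100 g ÷ 50 g/eq = 881.9 eq.
(b) NaHCO₃ supplies 1 eq per mole → 881.9 mol.
(b) Mass: 881.9 mol × 84 g/mol = 74,080 g.

(a) 29.2 kg; (b) 74.1 kg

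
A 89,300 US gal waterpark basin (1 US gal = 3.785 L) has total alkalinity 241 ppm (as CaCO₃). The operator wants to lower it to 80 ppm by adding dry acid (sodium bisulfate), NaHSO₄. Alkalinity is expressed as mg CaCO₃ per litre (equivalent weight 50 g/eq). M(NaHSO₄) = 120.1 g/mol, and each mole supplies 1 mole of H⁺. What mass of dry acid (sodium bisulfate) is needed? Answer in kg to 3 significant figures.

131 kg

Volume: 89,300 US gal × 3.785 L/gal = 338,000 L.
Alkalinity to neutralize: (241 − 80) = 161 mg/L as CaCO₃ × 338,000 L = 54,420 g as CaCO₃.
Equivalents of H⁺ required: 54,420 ÷ 50 g/eq = 1088 eq = 1088 mol NaHSO₄.
Mass of NaHSO₄: 1088 × 120.1 = 130,700 g.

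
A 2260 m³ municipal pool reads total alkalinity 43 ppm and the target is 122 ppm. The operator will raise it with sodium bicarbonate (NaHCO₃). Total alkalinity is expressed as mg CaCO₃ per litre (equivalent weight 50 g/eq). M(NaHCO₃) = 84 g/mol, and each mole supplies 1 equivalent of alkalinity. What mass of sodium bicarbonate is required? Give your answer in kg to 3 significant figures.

Volume: 2260 m³ = 2,260,000 L.
Alkalinity to add: (122 − 43) = 79 mg/L as CaCO₃ × 2,260,000 L = 178,500 g as CaCO₃.
Equivalents: 178,500 g ÷ 50 g/eq = 3571 eq.
NaHCO₃ supplies 1 eq per mole → 3571 mol.
Mass: 3571 mol × 84 g/mol = 299,900 g.

300 kg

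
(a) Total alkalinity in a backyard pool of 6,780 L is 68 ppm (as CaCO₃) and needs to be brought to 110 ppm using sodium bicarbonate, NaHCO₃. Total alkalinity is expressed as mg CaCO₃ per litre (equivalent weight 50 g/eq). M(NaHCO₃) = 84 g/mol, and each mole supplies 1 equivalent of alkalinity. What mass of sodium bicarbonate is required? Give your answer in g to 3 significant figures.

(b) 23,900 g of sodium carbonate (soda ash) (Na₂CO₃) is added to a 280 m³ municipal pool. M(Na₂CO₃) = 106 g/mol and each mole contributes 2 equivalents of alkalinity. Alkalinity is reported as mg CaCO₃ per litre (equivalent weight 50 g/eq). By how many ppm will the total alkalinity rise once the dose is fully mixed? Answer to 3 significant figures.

(a) 478 g; (b) 80.5 ppm

(a) Alkalinity to add: (110 − 68) = 42 mg/L as CaCO₃ × 6,780 L = 284.8 g as CaCO₃.
(a) Equivalents: 284.8 g ÷ 50 g/eq = 5.695 eq.
(a) NaHCO₃ supplies 1 eq per mole → 5.695 mol.
(a) Mass: 5.695 mol × 84 g/mol = 478.4 g.

(b) Volume: 280 m³ = 280,000 L.
(b) Moles of Na₂CO₃: 23,900 g ÷ 106 g/mol = 225.5 mol → 450.9 eq of alkalinity.
(b) As CaCO₃: 450.9 eq × 50 g/eq = 22,550 g.
(b) Rise: 22,550 g / 280,000 L × 1000 = 80.53 mg/L.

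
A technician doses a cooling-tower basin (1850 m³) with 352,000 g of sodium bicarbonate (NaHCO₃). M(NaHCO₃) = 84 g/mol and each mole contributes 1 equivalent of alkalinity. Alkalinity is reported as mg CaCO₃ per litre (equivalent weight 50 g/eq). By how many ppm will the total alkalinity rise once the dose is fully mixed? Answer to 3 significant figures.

Volume: 1850 m³ = 1,850,000 L.
Moles of NaHCO₃: 352,000 g ÷ 84 g/mol = 4190 mol → 4190 eq of alkalinity.
As CaCO₃: 4190 eq × 50 g/eq = 209,500 g.
Rise: 209,500 g / 1,850,000 L × 1000 = 113.3 mg/L.

113 ppm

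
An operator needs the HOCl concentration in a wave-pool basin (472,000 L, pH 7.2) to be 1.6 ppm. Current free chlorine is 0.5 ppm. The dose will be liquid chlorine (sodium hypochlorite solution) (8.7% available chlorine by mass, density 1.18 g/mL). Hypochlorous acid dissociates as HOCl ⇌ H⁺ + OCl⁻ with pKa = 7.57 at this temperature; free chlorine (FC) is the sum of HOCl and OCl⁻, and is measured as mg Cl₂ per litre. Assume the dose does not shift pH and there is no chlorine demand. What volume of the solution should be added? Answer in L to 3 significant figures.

[OCl⁻]/[HOCl] = 10^(pH − pKa) = 10^(7.2 − 7.57) = 0.4266; fraction as HOCl = 1/(1 + 0.4266) = 0.701.
Free chlorine required for 1.6 ppm HOCl: 1.6 / 0.701 = 2.283 ppm.
FC to add: 2.283 − 0.5 = 1.783 mg/L as Cl₂.
Cl₂ equivalent: 1.783 mg/L × 472,000 L = 841.4 g.
Product at 8.7% available Cl: 841.4 / 0.087 = 9671 g.
Volume: 9671 g ÷ 1.18 g/mL = 8196 mL.

8.20 L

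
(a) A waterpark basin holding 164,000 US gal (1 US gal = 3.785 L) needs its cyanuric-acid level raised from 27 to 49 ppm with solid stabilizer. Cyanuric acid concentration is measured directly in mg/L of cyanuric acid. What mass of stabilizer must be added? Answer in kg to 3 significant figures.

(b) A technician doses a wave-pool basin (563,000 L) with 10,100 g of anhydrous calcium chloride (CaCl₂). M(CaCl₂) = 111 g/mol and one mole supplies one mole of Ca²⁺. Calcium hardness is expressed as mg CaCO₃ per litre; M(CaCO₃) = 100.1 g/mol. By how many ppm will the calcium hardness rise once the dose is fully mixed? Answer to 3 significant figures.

(a) Volume: 164,000 US gal × 3.785 L/gal = 620,740 L.
(a) CYA to add: (49 − 27) = 22 mg/L × 620,740 L = 13,660 g cyanuric acid.

(b) Moles of Ca²⁺: 10,100 g ÷ 111 g/mol = 90.99 mol.
(b) As CaCO₃: 90.99 mol × 100.1 g/mol = 9108 g.
(b) Rise: 9108 g / 563,000 L × 1000 = 16.18 mg/L.

(a) 13.7 kg; (b) 16.2 ppm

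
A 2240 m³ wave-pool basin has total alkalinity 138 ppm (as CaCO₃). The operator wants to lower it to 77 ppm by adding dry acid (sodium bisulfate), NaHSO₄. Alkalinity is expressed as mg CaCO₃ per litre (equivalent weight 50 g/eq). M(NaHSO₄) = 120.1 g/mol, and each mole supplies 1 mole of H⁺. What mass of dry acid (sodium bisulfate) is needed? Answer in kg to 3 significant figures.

328 kg

Volume: 2240 m³ = 2,240,000 L.
Alkalinity to neutralize: (138 − 77) = 61 mg/L as CaCO₃ × 2,240,000 L = 136,600 g as CaCO₃.
Equivalents of H⁺ required: 136,600 ÷ 50 g/eq = 2733 eq = 2733 mol NaHSO₄.
Mass of NaHSO₄: 2733 × 120.1 = 328,200 g.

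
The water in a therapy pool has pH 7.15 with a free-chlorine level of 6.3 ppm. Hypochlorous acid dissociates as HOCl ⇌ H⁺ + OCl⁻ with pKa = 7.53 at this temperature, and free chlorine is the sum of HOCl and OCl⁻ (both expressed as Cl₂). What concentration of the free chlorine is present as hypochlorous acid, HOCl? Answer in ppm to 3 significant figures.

4.45 ppm

[OCl⁻]/[HOCl] = 10^(pH − pKa) = 10^(7.15 − 7.53) = 10^-0.38 = 0.4169.
Fraction as HOCl = 1 / (1 + 0.4169) = 0.7058.
HOCl = 0.7058 × 6.3 ppm = 4.446 ppm.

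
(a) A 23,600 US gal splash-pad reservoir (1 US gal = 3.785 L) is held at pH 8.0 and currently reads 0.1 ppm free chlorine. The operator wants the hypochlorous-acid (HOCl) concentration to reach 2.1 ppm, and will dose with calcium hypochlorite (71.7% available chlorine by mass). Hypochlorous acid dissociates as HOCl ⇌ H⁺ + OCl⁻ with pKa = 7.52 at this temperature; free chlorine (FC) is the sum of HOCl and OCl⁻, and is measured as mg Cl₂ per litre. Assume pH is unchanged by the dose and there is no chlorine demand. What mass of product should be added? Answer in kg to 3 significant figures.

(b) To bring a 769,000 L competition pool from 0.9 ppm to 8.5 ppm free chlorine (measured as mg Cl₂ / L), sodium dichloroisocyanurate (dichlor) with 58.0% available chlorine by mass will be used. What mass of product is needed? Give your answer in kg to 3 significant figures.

(a) 1.04 kg; (b) 10.1 kg

(a) Volume: 23,600 US gal × 3.785 L/gal = 89,326 L.
(a) [OCl⁻]/[HOCl] = 10^(pH − pKa) = 10^(8.0 − 7.52) = 3.02; fraction as HOCl = 1/(1 + 3.02) = 0.2488.
(a) Free chlorine required for 2.1 ppm HOCl: 2.1 / 0.2488 = 8.442 ppm.
(a) FC to add: 8.442 − 0.1 = 8.342 mg/L as Cl₂.
(a) Cl₂ equivalent: 8.342 mg/L × 89,326 L = 745.1 g.
(a) Product at 71.7% available Cl: 745.1 / 0.717 = 1039 g.

(b) Chlorine deficit: 8.5 − 0.9 = 7.6 ppm = 7.6 mg/L as Cl₂.
(b) Cl₂ equivalent needed: 7.6 mg/L × 769,000 L = 5,844,000 mg = 5844 g.
(b) Product at 58.0% available chlorine: 5844 / 0.58 = 10,080 g.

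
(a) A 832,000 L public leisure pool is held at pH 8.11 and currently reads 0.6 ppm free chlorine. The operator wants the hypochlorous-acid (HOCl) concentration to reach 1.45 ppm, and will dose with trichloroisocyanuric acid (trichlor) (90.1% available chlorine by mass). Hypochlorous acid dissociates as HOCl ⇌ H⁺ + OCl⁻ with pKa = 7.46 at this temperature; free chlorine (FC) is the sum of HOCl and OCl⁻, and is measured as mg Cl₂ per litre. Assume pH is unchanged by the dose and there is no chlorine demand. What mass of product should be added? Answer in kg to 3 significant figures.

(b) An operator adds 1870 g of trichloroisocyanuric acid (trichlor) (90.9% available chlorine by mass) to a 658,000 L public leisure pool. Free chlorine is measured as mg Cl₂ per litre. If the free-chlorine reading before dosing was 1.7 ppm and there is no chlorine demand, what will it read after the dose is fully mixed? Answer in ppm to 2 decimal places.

(a) 6.77 kg; (b) 4.28 ppm

(a) [OCl⁻]/[HOCl] = 10^(pH − pKa) = 10^(8.11 − 7.46) = 4.467; fraction as HOCl = 1/(1 + 4.467) = 0.1829.
(a) Free chlorine required for 1.45 ppm HOCl: 1.45 / 0.1829 = 7.927 ppm.
(a) FC to add: 7.927 − 0.6 = 7.327 mg/L as Cl₂.
(a) Cl₂ equivalent: 7.327 mg/L × 832,000 L = 6096 g.
(a) Product at 90.1% available Cl: 6096 / 0.901 = 6766 g.

(b) Available chlorine delivered: 1870 g × 0.909 = 1700 g as Cl₂.
(b) Concentration rise: 1700 g / 658,000 L = 2.583 mg/L = 2.58 ppm.
(b) Final FC: 1.7 + 2.58 = 4.28 ppm.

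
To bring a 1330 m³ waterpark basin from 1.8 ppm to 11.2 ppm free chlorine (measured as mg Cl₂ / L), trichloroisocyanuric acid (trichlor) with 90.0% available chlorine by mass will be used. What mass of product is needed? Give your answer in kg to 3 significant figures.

13.9 kg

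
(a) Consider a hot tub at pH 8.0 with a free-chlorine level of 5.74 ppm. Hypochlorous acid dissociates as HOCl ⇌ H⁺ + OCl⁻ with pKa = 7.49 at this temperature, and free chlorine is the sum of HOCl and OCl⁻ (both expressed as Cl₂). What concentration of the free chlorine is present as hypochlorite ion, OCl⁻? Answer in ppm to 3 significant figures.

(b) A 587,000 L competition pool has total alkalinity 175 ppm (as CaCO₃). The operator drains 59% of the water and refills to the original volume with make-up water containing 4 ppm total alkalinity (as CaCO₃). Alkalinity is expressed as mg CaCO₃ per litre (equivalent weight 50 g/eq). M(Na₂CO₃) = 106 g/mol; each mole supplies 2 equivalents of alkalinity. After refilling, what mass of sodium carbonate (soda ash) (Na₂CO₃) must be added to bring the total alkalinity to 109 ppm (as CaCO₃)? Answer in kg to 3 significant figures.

(a) 4.38 ppm; (b) 21.7 kg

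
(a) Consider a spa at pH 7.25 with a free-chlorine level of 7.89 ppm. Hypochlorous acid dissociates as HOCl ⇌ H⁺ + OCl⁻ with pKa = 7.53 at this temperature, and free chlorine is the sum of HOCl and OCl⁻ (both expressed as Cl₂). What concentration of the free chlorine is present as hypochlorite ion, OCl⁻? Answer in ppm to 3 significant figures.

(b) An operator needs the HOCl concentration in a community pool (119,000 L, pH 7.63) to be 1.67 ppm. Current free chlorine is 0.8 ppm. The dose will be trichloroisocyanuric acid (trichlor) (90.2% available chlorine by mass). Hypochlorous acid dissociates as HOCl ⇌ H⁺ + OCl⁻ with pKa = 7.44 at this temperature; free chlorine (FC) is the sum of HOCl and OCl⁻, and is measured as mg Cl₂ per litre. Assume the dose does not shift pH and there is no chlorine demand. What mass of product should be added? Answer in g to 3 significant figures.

(a) [OCl⁻]/[HOCl] = 10^(pH − pKa) = 10^(7.25 − 7.53) = 10^-0.28 = 0.5248.
(a) Fraction as HOCl = 1 / (1 + 0.5248) = 0.6558.
(a) OCl⁻ = (1 − 0.6558) × 7.89 ppm = 2.716 ppm.

(b) [OCl⁻]/[HOCl] = 10^(pH − pKa) = 10^(7.63 − 7.44) = 1.549; fraction as HOCl = 1/(1 + 1.549) = 0.3923.
(b) Free chlorine required for 1.67 ppm HOCl: 1.67 / 0.3923 = 4.257 ppm.
(b) FC to add: 4.257 − 0.8 = 3.457 mg/L as Cl₂.
(b) Cl₂ equivalent: 3.457 mg/L × 119,000 L = 411.3 g.
(b) Product at 90.2% available Cl: 411.3 / 0.902 = 456 g.

(a) 2.72 ppm; (b) 456 g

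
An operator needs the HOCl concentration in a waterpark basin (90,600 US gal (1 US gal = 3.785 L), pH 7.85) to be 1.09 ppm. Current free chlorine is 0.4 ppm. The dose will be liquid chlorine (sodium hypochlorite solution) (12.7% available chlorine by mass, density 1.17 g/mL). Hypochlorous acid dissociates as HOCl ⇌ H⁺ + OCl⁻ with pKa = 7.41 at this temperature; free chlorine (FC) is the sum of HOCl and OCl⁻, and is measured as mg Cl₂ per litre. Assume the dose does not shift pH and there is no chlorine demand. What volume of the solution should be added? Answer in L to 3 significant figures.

Volume: 90,600 US gal × 3.785 L/gal = 342,921 L.
[OCl⁻]/[HOCl] = 10^(pH − pKa) = 10^(7.85 − 7.41) = 2.754; fraction as HOCl = 1/(1 + 2.754) = 0.2664.
Free chlorine required for 1.09 ppm HOCl: 1.09 / 0.2664 = 4.092 ppm.
FC to add: 4.092 − 0.4 = 3.692 mg/L as Cl₂.
Cl₂ equivalent: 3.692 mg/L × 342,921 L = 1266 g.
Product at 12.7% available Cl: 1266 / 0.127 = 9969 g.
Volume: 9969 g ÷ 1.17 g/mL = 8521 mL.

8.52 L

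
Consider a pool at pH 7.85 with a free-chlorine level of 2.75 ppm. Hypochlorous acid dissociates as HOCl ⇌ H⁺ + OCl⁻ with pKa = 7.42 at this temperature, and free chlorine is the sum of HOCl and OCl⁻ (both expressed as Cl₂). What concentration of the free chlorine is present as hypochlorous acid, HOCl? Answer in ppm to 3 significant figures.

0.745 ppm

[OCl⁻]/[HOCl] = 10^(pH − pKa) = 10^(7.85 − 7.42) = 10^0.43 = 2.692.
Fraction as HOCl = 1 / (1 + 2.692) = 0.2709.
HOCl = 0.2709 × 2.75 ppm = 0.7449 ppm.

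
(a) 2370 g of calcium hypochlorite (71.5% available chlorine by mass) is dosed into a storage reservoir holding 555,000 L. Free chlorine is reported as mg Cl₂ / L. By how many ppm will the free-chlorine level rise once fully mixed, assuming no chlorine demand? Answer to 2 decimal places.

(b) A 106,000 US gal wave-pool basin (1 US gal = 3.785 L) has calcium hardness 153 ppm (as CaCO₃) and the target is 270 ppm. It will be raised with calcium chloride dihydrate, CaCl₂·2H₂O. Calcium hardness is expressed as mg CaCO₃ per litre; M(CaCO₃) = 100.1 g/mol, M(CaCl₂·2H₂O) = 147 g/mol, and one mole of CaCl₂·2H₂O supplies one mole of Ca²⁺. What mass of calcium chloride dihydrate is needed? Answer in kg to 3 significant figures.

(a) 3.05 ppm; (b) 68.9 kg

(a) Available chlorine delivered: 2370 g × 0.715 = 1695 g as Cl₂.
(a) Concentration rise: 1695 g / 555,000 L = 3.053 mg/L = 3.05 ppm.

(b) Volume: 106,000 US gal × 3.785 L/gal = 401,210 L.
(b) Hardness to add: (270 − 153) = 117 mg/L as CaCO₃ × 401,210 L = 46,940 g as CaCO₃.
(b) Moles of Ca²⁺ (1 mol Ca²⁺ ≡ 1 mol CaCO₃): 46,940 / 100.1 g/mol = 468.9 mol.
(b) Mass of CaCl₂·2H₂O: 468.9 × 147 = 68,940 g.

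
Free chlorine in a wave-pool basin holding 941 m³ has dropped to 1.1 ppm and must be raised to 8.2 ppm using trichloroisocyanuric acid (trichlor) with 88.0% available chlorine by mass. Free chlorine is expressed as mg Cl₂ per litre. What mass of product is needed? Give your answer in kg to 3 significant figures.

7.59 kg

Volume: 941 m³ = 941,000 L.
Chlorine deficit: 8.2 − 1.1 = 7.1 ppm = 7.1 mg/L as Cl₂.
Cl₂ equivalent needed: 7.1 mg/L × 941,000 L = 6,681,000 mg = 6681 g.
Product at 88.0% available chlorine: 6681 / 0.88 = 7592 g.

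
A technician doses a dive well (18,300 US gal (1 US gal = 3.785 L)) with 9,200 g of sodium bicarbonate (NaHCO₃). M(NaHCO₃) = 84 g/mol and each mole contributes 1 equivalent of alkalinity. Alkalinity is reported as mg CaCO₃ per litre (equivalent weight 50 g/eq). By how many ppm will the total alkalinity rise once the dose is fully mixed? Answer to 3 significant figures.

79.1 ppm

Volume: 18,300 US gal × 3.785 L/gal = 69,266 L.
Moles of NaHCO₃: 9,200 g ÷ 84 g/mol = 109.5 mol → 109.5 eq of alkalinity.
As CaCO₃: 109.5 eq × 50 g/eq = 5476 g.
Rise: 5476 g / 69,266 L × 1000 = 79.06 mg/L.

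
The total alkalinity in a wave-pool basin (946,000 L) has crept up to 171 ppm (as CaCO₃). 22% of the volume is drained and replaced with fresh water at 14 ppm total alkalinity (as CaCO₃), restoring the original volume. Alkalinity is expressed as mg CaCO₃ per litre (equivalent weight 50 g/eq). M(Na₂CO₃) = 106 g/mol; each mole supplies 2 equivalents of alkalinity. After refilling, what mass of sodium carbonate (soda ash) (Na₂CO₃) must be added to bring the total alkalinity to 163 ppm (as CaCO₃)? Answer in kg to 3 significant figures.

After draining 22% and refilling: 171 × 0.78 + 14 × 0.22 = 136.46 ppm.
Deficit to target: 163 − 136.46 = 26.54 mg/L.
As CaCO₃: 26.54 mg/L × 946,000 L = 25,110 g; ÷ 50 g/eq ÷ 2 = 251.1 mol Na₂CO₃.
Mass: 251.1 × 106 = 26,610 g.

26.6 kg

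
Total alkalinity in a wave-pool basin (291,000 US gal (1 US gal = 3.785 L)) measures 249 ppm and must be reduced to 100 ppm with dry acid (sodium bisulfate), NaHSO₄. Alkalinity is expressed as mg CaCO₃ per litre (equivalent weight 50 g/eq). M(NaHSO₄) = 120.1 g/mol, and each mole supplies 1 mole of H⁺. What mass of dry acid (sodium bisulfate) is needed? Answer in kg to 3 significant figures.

394 kg

Volume: 291,000 US gal × 3.785 L/gal = 1,101,435 L.
Alkalinity to neutralize: (249 − 100) = 149 mg/L as CaCO₃ × 1,101,435 L = 164,100 g as CaCO₃.
Equivalents of H⁺ required: 164,100 ÷ 50 g/eq = 3282 eq = 3282 mol NaHSO₄.
Mass of NaHSO₄: 3282 × 120.1 = 394,200 g.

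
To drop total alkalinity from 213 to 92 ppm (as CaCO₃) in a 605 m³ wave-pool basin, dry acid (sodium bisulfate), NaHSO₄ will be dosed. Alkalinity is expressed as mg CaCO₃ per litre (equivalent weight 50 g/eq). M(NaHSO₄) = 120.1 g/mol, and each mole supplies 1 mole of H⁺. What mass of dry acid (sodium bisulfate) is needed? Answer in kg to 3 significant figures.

176 kg

Volume: 605 m³ = 605,000 L.
Alkalinity to neutralize: (213 − 92) = 121 mg/L as CaCO₃ × 605,000 L = 73,200 g as CaCO₃.
Equivalents of H⁺ required: 73,200 ÷ 50 g/eq = 1464 eq = 1464 mol NaHSO₄.
Mass of NaHSO₄: 1464 × 120.1 = 175,800 g.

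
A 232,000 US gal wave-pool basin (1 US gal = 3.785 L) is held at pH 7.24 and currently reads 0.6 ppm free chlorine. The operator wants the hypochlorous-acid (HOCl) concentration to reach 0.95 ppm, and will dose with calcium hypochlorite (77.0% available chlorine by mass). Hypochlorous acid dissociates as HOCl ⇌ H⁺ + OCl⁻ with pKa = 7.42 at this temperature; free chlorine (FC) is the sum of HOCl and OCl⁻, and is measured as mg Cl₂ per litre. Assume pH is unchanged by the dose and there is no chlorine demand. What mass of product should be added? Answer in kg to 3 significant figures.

1.11 kg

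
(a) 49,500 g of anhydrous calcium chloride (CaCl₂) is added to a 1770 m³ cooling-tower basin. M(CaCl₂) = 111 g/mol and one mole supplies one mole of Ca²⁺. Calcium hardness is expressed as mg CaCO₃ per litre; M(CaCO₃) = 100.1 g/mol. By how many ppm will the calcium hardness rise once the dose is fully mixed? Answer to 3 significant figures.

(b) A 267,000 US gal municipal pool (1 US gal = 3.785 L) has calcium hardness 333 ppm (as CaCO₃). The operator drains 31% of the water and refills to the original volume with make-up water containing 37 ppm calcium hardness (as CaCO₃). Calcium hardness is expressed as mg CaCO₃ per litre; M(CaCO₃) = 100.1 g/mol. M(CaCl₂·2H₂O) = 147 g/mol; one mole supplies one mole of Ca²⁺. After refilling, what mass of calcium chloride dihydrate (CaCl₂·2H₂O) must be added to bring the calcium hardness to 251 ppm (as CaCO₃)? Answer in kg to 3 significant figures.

(a) Volume: 1770 m³ = 1,770,000 L.
(a) Moles of Ca²⁺: 49,500 g ÷ 111 g/mol = 445.9 mol.
(a) As CaCO₃: 445.9 mol × 100.1 g/mol = 44,640 g.
(a) Rise: 44,640 g / 1,770,000 L × 1000 = 25.22 mg/L.

(b) Volume: 267,000 US gal × 3.785 L/gal = 1,010,595 L.
(b) After draining 31% and refilling: 333 × 0.69 + 37 × 0.31 = 241.24 ppm.
(b) Deficit to target: 251 − 241.24 = 9.76 mg/L.
(b) As CaCO₃: 9.76 mg/L × 1,010,595 L = 9863 g; ÷ 100.1 = 98.54 mol Ca²⁺.
(b) Mass: 98.54 × 147 = 14,480 g.

(a) 25.2 ppm; (b) 14.5 kg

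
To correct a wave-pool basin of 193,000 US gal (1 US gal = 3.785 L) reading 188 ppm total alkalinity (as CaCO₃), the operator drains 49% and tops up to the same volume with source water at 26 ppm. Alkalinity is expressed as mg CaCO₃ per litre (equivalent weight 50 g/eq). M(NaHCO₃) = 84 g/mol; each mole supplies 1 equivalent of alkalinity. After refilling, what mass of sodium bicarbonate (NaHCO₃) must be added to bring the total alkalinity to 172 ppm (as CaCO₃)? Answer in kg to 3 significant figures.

Volume: 193,000 US gal × 3.785 L/gal = 730,505 L.
After draining 49% and refilling: 188 × 0.51 + 26 × 0.49 = 108.62 ppm.
Deficit to target: 172 − 108.62 = 63.38 mg/L.
As CaCO₃: 63.38 mg/L × 730,505 L = 46,300 g; ÷ 50 g/eq ÷ 1 = 926 mol NaHCO₃.
Mass: 926 × 84 = 77,780 g.

77.8 kg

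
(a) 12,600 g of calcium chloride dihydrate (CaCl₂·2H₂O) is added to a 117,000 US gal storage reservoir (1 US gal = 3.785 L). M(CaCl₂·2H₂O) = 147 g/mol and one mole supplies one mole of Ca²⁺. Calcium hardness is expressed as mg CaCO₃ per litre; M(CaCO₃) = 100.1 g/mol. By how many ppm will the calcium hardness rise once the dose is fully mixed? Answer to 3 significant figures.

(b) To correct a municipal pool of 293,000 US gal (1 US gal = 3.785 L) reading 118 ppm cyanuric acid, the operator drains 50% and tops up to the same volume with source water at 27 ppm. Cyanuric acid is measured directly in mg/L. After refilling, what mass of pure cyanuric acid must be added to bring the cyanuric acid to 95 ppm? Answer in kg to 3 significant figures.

(a) 19.4 ppm; (b) 25.0 kg

(a) Volume: 117,000 US gal × 3.785 L/gal = 442,845 L.
(a) Moles of Ca²⁺: 12,600 g ÷ 147 g/mol = 85.71 mol.
(a) As CaCO₃: 85.71 mol × 100.1 g/mol = 8580 g.
(a) Rise: 8580 g / 442,845 L × 1000 = 19.37 mg/L.

(b) Volume: 293,000 US gal × 3.785 L/gal = 1,109,005 L.
(b) After draining 50% and refilling: 118 × 0.50 + 27 × 0.50 = 72.5 ppm.
(b) Deficit to target: 95 − 72.5 = 22.5 mg/L.
(b) Mass: 22.5 mg/L × 1,109,005 L = 24,950 g cyanuric acid.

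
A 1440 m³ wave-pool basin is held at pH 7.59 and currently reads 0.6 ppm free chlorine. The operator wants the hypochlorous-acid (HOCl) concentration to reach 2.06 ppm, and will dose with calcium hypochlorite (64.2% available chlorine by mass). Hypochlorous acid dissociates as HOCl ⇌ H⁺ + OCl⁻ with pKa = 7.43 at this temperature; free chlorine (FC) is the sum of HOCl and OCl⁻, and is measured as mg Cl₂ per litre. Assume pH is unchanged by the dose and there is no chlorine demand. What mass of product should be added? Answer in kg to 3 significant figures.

9.95 kg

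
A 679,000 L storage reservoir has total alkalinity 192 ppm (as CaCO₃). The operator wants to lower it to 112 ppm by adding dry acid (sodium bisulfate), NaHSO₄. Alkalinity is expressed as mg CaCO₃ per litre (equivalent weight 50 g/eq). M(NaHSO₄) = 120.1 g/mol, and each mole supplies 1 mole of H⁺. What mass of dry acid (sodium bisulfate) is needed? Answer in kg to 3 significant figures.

130 kg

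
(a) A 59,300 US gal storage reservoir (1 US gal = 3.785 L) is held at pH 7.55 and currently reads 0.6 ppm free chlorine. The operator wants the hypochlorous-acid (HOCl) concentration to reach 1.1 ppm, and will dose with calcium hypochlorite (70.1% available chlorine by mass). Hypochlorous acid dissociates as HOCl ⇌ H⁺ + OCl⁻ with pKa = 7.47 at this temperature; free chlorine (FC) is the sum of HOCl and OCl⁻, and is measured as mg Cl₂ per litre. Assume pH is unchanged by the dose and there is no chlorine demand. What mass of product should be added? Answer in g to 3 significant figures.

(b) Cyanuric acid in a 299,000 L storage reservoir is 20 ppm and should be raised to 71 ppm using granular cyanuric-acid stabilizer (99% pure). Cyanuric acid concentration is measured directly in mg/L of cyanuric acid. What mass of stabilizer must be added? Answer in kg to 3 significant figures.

(a) 584 g; (b) 15.4 kg

(a) Volume: 59,300 US gal × 3.785 L/gal = 224,450 L.
(a) [OCl⁻]/[HOCl] = 10^(pH − pKa) = 10^(7.55 − 7.47) = 1.202; fraction as HOCl = 1/(1 + 1.202) = 0.4541.
(a) Free chlorine required for 1.1 ppm HOCl: 1.1 / 0.4541 = 2.422 ppm.
(a) FC to add: 2.422 − 0.6 = 1.822 mg/L as Cl₂.
(a) Cl₂ equivalent: 1.822 mg/L × 224,450 L = 409.1 g.
(a) Product at 70.1% available Cl: 409.1 / 0.701 = 583.5 g.

(b) CYA to add: (71 − 20) = 51 mg/L × 299,000 L = 15,250 g cyanuric acid.
(b) At 99% purity: 15,250 / 0.99 = 15,400 g product.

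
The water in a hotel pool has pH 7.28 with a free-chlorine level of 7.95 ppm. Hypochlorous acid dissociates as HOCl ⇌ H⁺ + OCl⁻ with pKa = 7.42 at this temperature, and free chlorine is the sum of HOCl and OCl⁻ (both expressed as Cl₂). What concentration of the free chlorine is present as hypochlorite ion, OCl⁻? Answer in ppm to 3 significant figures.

3.34 ppm

[OCl⁻]/[HOCl] = 10^(pH − pKa) = 10^(7.28 − 7.42) = 10^-0.14 = 0.7244.
Fraction as HOCl = 1 / (1 + 0.7244) = 0.5799.
OCl⁻ = (1 − 0.5799) × 7.95 ppm = 3.34 ppm.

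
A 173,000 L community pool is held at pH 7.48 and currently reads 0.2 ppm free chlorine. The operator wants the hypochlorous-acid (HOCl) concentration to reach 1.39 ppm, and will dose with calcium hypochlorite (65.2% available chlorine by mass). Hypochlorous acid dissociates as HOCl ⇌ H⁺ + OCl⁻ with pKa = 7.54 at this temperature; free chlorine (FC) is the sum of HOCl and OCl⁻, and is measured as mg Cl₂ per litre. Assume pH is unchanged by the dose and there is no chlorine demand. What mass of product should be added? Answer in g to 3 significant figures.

637 g

[OCl⁻]/[HOCl] = 10^(pH − pKa) = 10^(7.48 − 7.54) = 0.871; fraction as HOCl = 1/(1 + 0.871) = 0.5345.
Free chlorine required for 1.39 ppm HOCl: 1.39 / 0.5345 = 2.601 ppm.
FC to add: 2.601 − 0.2 = 2.401 mg/L as Cl₂.
Cl₂ equivalent: 2.401 mg/L × 173,000 L = 415.3 g.
Product at 65.2% available Cl: 415.3 / 0.652 = 637 g.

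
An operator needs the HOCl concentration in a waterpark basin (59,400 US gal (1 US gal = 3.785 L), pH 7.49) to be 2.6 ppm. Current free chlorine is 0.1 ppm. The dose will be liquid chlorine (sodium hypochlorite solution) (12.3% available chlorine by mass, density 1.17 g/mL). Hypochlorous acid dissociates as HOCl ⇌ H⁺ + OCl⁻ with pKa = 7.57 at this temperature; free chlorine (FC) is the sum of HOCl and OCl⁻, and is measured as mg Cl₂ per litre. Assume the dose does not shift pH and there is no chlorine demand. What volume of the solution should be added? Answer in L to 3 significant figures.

7.28 L

Volume: 59,400 US gal × 3.785 L/gal = 224,829 L.
[OCl⁻]/[HOCl] = 10^(pH − pKa) = 10^(7.49 − 7.57) = 0.8318; fraction as HOCl = 1/(1 + 0.8318) = 0.5459.
Free chlorine required for 2.6 ppm HOCl: 2.6 / 0.5459 = 4.763 ppm.
FC to add: 4.763 − 0.1 = 4.663 mg/L as Cl₂.
Cl₂ equivalent: 4.663 mg/L × 224,829 L = 1048 g.
Product at 12.3% available Cl: 1048 / 0.123 = 8523 g.
Volume: 8523 g ÷ 1.17 g/mL = 7284 mL.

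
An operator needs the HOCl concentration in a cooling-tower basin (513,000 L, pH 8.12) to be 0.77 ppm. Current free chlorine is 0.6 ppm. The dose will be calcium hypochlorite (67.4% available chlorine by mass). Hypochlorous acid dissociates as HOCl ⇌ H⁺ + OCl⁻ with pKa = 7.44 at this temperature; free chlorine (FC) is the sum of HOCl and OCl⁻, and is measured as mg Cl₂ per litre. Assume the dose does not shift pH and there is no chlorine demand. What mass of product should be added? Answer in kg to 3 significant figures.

2.93 kg

[OCl⁻]/[HOCl] = 10^(pH − pKa) = 10^(8.12 − 7.44) = 4.786; fraction as HOCl = 1/(1 + 4.786) = 0.1728.
Free chlorine required for 0.77 ppm HOCl: 0.77 / 0.1728 = 4.455 ppm.
FC to add: 4.455 − 0.6 = 3.855 mg/L as Cl₂.
Cl₂ equivalent: 3.855 mg/L × 513,000 L = 1978 g.
Product at 67.4% available Cl: 1978 / 0.674 = 2934 g.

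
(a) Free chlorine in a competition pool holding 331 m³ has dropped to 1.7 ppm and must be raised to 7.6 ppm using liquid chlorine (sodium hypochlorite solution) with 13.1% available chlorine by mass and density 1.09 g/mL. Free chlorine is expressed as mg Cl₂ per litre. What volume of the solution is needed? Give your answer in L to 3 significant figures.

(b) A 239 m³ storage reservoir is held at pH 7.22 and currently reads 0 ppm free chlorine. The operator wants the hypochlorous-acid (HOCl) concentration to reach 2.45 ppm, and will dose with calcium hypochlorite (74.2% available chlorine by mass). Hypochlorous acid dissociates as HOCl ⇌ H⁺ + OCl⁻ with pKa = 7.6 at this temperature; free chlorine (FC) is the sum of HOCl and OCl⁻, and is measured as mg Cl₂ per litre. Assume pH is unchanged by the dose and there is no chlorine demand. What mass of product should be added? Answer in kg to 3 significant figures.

(a) Volume: 331 m³ = 331,000 L.
(a) Chlorine deficit: 7.6 − 1.7 = 5.9 ppm = 5.9 mg/L as Cl₂.
(a) Cl₂ equivalent needed: 5.9 mg/L × 331,000 L = 1,953,000 mg = 1953 g.
(a) Product at 13.1% available chlorine: 1953 / 0.131 = 14,910 g.
(a) Volume at density 1.09 g/mL: 14,910 g ÷ 1.09 g/mL = 13,680 mL.

(b) Volume: 239 m³ = 239,000 L.
(b) [OCl⁻]/[HOCl] = 10^(pH − pKa) = 10^(7.22 − 7.6) = 0.4169; fraction as HOCl = 1/(1 + 0.4169) = 0.7058.
(b) Free chlorine required for 2.45 ppm HOCl: 2.45 / 0.7058 = 3.471 ppm.
(b) FC to add: 3.471 − 0 = 3.471 mg/L as Cl₂.
(b) Cl₂ equivalent: 3.471 mg/L × 239,000 L = 829.6 g.
(b) Product at 74.2% available Cl: 829.6 / 0.742 = 1118 g.

(a) 13.7 L; (b) 1.12 kg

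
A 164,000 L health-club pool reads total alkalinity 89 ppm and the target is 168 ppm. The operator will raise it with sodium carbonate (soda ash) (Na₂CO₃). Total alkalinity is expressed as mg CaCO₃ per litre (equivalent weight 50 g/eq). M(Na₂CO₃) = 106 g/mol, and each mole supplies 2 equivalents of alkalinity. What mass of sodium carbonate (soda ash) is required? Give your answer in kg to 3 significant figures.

Alkalinity to add: (168 − 89) = 79 mg/L as CaCO₃ × 164,000 L = 12,960 g as CaCO₃.
Equivalents: 12,960 g ÷ 50 g/eq = 259.1 eq.
Each mole of Na₂CO₃ supplies 2 eq, so 259.1 / 2 = 129.6 mol.
Mass: 129.6 mol × 106 g/mol = 13,730 g.

13.7 kg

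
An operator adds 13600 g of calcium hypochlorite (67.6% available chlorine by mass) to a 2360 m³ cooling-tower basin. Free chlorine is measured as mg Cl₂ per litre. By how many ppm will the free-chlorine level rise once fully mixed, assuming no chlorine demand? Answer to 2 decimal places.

3.90 ppm

Volume: 2360 m³ = 2,360,000 L.
Available chlorine delivered: 13,600 g × 0.676 = 9194 g as Cl₂.
Concentration rise: 9194 g / 2,360,000 L = 3.896 mg/L = 3.90 ppm.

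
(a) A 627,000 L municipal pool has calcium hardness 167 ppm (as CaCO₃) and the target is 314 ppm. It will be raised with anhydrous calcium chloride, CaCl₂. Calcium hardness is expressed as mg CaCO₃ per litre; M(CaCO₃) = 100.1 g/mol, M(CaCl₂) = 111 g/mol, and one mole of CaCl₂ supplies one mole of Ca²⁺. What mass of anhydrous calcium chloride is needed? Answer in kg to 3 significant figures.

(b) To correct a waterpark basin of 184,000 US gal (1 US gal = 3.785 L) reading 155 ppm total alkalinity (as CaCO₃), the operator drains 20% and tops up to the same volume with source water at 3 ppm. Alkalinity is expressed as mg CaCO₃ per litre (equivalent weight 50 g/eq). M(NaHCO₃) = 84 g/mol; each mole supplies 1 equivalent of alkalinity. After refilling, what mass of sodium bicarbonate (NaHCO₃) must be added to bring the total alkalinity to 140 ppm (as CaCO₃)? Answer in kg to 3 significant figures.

(a) Hardness to add: (314 − 167) = 147 mg/L as CaCO₃ × 627,000 L = 92,170 g as CaCO₃.
(a) Moles of Ca²⁺ (1 mol Ca²⁺ ≡ 1 mol CaCO₃): 92,170 / 100.1 g/mol = 920.8 mol.
(a) Mass of CaCl₂: 920.8 × 111 = 102,200 g.

(b) Volume: 184,000 US gal × 3.785 L/gal = 696,440 L.
(b) After draining 20% and refilling: 155 × 0.80 + 3 × 0.20 = 124.6 ppm.
(b) Deficit to target: 140 − 124.6 = 15.4 mg/L.
(b) As CaCO₃: 15.4 mg/L × 696,440 L = 10,730 g; ÷ 50 g/eq ÷ 1 = 214.5 mol NaHCO₃.
(b) Mass: 214.5 × 84 = 18,020 g.

(a) 102 kg; (b) 18.0 kg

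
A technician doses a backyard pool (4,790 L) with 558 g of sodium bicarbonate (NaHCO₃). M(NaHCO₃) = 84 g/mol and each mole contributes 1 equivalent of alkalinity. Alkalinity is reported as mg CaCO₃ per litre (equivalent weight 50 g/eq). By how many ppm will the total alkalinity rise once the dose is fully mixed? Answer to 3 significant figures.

Moles of NaHCO₃: 558 g ÷ 84 g/mol = 6.643 mol → 6.643 eq of alkalinity.
As CaCO₃: 6.643 eq × 50 g/eq = 332.1 g.
Rise: 332.1 g / 4,790 L × 1000 = 69.34 mg/L.

69.3 ppm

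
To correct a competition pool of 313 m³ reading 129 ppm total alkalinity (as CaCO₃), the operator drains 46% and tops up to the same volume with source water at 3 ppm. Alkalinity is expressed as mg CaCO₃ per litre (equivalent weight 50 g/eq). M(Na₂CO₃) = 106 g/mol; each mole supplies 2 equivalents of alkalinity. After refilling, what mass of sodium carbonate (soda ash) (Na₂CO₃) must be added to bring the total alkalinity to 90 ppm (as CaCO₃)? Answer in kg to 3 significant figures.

Volume: 313 m³ = 313,000 L.
After draining 46% and refilling: 129 × 0.54 + 3 × 0.46 = 71.04 ppm.
Deficit to target: 90 − 71.04 = 18.96 mg/L.
As CaCO₃: 18.96 mg/L × 313,000 L = 5934 g; ÷ 50 g/eq ÷ 2 = 59.34 mol Na₂CO₃.
Mass: 59.34 × 106 = 6291 g.

6.29 kg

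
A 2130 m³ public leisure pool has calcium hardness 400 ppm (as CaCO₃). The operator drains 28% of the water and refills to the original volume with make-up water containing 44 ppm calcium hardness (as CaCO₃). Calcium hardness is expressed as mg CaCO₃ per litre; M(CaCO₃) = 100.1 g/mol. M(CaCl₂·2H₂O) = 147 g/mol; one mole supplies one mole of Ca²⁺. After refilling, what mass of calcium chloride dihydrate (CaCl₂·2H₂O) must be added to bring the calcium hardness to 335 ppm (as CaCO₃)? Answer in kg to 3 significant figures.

Volume: 2130 m³ = 2,130,000 L.
After draining 28% and refilling: 400 × 0.72 + 44 × 0.28 = 300.32 ppm.
Deficit to target: 335 − 300.32 = 34.68 mg/L.
As CaCO₃: 34.68 mg/L × 2,130,000 L = 73,870 g; ÷ 100.1 = 737.9 mol Ca²⁺.
Mass: 737.9 × 147 = 108,500 g.

108 kg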